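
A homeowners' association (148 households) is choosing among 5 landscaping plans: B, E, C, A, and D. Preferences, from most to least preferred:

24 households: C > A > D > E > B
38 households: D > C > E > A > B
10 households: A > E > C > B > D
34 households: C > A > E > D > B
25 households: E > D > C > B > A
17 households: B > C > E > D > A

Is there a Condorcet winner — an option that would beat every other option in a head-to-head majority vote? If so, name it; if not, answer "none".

C

C vs B: 131–17 for C.
C vs E: 113–35 for C.
C vs A: 138–10 for C.
C vs D: 85–63 for C.
C beats every other option head-to-head.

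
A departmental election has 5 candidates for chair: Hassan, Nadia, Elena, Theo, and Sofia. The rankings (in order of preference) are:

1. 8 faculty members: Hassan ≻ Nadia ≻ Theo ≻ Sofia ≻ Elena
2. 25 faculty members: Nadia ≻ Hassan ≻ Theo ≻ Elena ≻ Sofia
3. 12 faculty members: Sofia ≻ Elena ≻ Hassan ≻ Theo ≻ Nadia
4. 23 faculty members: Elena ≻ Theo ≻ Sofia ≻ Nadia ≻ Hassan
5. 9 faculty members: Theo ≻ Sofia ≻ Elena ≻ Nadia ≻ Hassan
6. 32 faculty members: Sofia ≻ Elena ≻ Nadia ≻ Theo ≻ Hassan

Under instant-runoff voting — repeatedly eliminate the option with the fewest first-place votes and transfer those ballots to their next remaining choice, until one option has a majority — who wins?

Round 1: Hassan 8, Nadia 25, Elena 23, Theo 9, Sofia 44. Eliminate Hassan.
Round 2: Nadia 33, Elena 23, Theo 9, Sofia 44. Eliminate Theo.
Round 3: Nadia 33, Elena 23, Sofia 53. Eliminate Elena.
Round 4: Nadia 33, Sofia 76. Sofia has a majority.

Sofia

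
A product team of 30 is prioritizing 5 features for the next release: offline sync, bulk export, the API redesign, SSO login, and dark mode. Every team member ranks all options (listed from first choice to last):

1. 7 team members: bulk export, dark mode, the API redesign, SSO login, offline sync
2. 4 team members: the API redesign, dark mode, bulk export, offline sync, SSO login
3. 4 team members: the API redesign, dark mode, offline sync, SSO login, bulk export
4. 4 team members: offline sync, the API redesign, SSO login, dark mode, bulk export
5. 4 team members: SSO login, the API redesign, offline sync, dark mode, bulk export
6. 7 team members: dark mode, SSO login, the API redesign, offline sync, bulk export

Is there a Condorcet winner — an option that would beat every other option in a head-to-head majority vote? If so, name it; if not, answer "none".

the API redesign

the API redesign vs offline sync: 26–4 for the API redesign.
the API redesign vs bulk export: 23–7 for the API redesign.
the API redesign vs SSO login: 19–11 for the API redesign.
the API redesign vs dark mode: 16–14 for the API redesign.
the API redesign beats every other option head-to-head.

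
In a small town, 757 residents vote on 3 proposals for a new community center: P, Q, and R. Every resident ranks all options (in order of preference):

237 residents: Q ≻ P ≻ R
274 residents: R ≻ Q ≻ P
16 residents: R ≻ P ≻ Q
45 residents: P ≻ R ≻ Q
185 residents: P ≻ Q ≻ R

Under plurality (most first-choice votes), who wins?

First-place votes: P 230, Q 237, R 290.
R has the most first-place votes.

R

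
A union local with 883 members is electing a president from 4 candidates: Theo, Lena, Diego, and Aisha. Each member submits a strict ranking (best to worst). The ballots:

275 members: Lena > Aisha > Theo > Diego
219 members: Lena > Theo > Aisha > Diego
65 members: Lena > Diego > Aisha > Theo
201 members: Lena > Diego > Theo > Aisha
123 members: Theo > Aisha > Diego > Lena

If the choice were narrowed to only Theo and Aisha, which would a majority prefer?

Voters preferring Theo to Aisha: 543; preferring Aisha to Theo: 340.
Theo wins the head-to-head.

Theo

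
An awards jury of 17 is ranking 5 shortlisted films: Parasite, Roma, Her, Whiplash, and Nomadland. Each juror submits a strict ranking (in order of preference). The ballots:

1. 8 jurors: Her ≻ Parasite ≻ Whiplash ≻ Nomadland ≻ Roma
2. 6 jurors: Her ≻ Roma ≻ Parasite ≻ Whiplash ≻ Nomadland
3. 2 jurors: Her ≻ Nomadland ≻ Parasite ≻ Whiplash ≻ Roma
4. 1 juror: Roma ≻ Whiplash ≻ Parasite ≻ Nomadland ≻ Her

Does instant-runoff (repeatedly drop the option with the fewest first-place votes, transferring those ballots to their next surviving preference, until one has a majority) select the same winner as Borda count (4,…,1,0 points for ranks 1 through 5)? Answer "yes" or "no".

yes

Instant-runoff — R1 Parasite 0, Roma 1, Her 16, Whiplash 0, Nomadland 0 (Her winner). Winner: Her.
Borda — scores: Parasite 42, Roma 22, Her 64, Whiplash 27, Nomadland 15. Winner: Her.
The two methods agree.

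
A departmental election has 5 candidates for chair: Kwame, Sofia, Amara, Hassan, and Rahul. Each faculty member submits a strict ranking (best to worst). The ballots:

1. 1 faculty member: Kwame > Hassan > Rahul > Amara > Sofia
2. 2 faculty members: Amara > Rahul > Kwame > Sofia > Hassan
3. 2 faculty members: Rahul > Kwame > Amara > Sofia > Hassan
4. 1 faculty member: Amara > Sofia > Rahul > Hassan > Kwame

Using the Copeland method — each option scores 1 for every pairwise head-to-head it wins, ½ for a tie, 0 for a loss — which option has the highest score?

Kwame: beats Sofia and Hassan; ties Amara; loses to Rahul → score 2.5.
Sofia: beats Hassan; loses to Kwame, Amara, and Rahul → score 1.
Amara: beats Sofia and Hassan; ties Kwame and Rahul → score 3.
Hassan: loses to Kwame, Sofia, Amara, and Rahul → score 0.
Rahul: beats Kwame, Sofia, and Hassan; ties Amara → score 3.5.
Rahul has the best pairwise record.

Rahul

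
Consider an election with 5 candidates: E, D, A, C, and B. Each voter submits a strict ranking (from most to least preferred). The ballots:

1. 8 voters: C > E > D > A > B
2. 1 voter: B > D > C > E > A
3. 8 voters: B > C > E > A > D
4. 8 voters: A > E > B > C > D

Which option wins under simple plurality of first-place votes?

First-place votes: E 0, D 0, A 8, C 8, B 9.
B has the most first-place votes.

B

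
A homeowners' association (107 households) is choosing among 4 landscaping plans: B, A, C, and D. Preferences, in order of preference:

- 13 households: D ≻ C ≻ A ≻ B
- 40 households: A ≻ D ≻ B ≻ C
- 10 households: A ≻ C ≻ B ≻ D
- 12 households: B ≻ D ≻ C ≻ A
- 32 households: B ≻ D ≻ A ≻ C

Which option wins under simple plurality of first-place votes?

A

First-place votes: B 44, A 50, C 0, D 13.
A has the most first-place votes.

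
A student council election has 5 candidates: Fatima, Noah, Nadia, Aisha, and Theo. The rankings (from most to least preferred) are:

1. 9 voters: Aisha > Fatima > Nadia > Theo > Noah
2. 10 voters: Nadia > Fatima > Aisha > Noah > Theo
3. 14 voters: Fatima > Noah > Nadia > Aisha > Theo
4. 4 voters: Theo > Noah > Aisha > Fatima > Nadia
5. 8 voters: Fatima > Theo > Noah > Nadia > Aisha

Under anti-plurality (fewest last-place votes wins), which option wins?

Last-place votes: Fatima 0, Noah 9, Nadia 4, Aisha 8, Theo 24.
Fatima is ranked last by the fewest voters, so Fatima wins.

Fatima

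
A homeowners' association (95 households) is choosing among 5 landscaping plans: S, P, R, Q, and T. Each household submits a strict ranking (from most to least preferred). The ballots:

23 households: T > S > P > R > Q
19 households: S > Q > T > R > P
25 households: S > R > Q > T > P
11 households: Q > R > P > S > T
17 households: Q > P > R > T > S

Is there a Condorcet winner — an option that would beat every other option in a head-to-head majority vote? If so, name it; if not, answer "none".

S

S vs P: 67–28 for S.
S vs R: 67–28 for S.
S vs Q: 67–28 for S.
S vs T: 55–40 for S.
S beats every other option head-to-head.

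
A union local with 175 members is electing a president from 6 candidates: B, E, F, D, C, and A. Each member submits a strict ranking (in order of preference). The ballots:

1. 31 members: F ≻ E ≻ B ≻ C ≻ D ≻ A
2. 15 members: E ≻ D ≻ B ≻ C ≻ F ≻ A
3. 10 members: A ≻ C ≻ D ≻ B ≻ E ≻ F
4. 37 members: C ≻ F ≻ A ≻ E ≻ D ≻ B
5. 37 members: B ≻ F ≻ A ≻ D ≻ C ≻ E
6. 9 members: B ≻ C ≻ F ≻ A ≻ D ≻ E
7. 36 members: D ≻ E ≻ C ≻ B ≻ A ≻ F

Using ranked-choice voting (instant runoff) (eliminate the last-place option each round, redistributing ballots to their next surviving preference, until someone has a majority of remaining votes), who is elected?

Round 1: B 46, E 15, F 31, D 36, C 37, A 10. Eliminate A.
Round 2: B 46, E 15, F 31, D 36, C 47. Eliminate E.
Round 3: B 46, F 31, D 51, C 47. Eliminate F.
Round 4: B 77, D 51, C 47. Eliminate C.
Round 5: B 77, D 98. D has a majority.

D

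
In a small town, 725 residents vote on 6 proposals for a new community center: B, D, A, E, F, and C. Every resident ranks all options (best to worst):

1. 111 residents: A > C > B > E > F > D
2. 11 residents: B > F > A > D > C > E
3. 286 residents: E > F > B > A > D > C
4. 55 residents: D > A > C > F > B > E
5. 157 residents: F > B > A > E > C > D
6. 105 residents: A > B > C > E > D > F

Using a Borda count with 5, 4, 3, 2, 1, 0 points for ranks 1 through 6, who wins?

A

B: 111·3 + 11·5 + 286·3 + 55·1 + 157·4 + 105·4 = 2349
D: 111·0 + 11·2 + 286·1 + 55·5 + 157·0 + 105·1 = 688
A: 111·5 + 11·3 + 286·2 + 55·4 + 157·3 + 105·5 = 2376
E: 111·2 + 11·0 + 286·5 + 55·0 + 157·2 + 105·2 = 2176
F: 111·1 + 11·4 + 286·4 + 55·2 + 157·5 + 105·0 = 2194
C: 111·4 + 11·1 + 286·0 + 55·3 + 157·1 + 105·3 = 1092
A has the highest Borda score (2376).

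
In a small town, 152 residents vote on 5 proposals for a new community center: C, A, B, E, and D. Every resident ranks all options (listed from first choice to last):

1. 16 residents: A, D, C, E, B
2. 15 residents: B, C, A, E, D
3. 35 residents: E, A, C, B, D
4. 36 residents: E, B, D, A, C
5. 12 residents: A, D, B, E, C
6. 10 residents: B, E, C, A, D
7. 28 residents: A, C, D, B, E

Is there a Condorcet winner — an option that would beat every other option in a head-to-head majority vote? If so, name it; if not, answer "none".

E

E vs C: 93–59 for E.
E vs A: 81–71 for E.
E vs B: 87–65 for E.
E vs D: 96–56 for E.
E beats every other option head-to-head.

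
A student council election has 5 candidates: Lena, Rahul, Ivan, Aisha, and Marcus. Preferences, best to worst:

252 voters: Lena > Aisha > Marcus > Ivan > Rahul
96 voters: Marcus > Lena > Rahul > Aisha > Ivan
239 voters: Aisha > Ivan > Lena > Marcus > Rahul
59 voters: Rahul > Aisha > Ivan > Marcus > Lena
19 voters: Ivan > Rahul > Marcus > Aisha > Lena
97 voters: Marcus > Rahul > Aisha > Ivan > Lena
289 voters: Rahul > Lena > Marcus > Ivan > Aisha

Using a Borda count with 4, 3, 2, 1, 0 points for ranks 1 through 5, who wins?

Lena: 252·4 + 96·3 + 239·2 + 59·0 + 19·0 + 97·0 + 289·3 = 2641
Rahul: 252·0 + 96·2 + 239·0 + 59·4 + 19·3 + 97·3 + 289·4 = 1932
Ivan: 252·1 + 96·0 + 239·3 + 59·2 + 19·4 + 97·1 + 289·1 = 1549
Aisha: 252·3 + 96·1 + 239·4 + 59·3 + 19·1 + 97·2 + 289·0 = 2198
Marcus: 252·2 + 96·4 + 239·1 + 59·1 + 19·2 + 97·4 + 289·2 = 2190
Lena has the highest Borda score (2641).

Lena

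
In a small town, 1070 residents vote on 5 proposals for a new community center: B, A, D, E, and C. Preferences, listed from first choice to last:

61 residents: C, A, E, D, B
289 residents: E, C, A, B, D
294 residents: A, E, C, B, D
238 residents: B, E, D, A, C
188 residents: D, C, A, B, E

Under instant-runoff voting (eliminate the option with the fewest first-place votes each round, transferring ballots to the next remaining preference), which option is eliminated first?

C

Round 1: B 238, A 294, D 188, E 289, C 61. Eliminate C.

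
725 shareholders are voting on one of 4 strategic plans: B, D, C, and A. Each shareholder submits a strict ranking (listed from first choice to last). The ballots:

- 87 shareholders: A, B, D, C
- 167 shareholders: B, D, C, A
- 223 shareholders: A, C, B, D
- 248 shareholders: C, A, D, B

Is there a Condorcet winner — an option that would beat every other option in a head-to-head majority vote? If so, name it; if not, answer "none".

C

C vs B: 471–254 for C.
C vs D: 471–254 for C.
C vs A: 415–310 for C.
C beats every other option head-to-head.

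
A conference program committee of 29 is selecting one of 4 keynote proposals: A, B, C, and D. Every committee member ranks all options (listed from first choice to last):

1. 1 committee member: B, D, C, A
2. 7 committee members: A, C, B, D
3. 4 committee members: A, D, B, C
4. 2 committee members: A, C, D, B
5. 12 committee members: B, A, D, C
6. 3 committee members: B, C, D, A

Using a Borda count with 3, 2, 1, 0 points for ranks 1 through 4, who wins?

A

A: 1·0 + 7·3 + 4·3 + 2·3 + 12·2 + 3·0 = 63
B: 1·3 + 7·1 + 4·1 + 2·0 + 12·3 + 3·3 = 59
C: 1·1 + 7·2 + 4·0 + 2·2 + 12·0 + 3·2 = 25
D: 1·2 + 7·0 + 4·2 + 2·1 + 12·1 + 3·1 = 27
A has the highest Borda score (63).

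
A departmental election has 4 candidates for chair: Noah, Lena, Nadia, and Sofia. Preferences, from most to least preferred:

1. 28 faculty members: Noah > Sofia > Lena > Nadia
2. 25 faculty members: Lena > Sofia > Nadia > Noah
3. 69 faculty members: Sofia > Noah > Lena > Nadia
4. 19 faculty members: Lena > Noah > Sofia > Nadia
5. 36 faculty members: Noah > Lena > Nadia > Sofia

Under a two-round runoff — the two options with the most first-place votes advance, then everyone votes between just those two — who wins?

Round 1 first-place votes: Noah 64, Lena 44, Nadia 0, Sofia 69.
Sofia and Noah advance.
Runoff: Sofia is preferred to Noah by 94 voters; Noah by 83.
Sofia wins the runoff.

Sofia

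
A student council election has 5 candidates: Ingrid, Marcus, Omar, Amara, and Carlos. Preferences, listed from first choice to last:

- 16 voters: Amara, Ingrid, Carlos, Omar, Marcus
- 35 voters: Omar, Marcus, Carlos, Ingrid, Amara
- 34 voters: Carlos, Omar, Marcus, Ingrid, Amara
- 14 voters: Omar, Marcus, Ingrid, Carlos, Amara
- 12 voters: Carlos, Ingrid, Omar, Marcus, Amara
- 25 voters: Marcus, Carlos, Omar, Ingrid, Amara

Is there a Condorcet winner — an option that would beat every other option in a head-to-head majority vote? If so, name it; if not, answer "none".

Checking pairwise contests:
Marcus beats Ingrid 108–28.
Omar beats Marcus 111–25.
Carlos beats Omar 87–49.
Ingrid beats Amara 120–16.
Marcus beats Carlos 74–62.
Every option loses at least one head-to-head, so there is no Condorcet winner.

none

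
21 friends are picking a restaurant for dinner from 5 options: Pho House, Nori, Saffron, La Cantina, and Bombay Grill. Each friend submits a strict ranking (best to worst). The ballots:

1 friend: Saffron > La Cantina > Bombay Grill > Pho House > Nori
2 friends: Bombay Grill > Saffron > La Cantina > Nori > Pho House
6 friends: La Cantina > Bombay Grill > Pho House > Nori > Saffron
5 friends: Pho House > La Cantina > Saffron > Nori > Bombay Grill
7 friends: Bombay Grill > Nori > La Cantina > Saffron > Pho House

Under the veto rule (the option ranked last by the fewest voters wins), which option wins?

Last-place votes: Pho House 9, Nori 1, Saffron 6, La Cantina 0, Bombay Grill 5.
La Cantina is ranked last by the fewest voters, so La Cantina wins.

La Cantina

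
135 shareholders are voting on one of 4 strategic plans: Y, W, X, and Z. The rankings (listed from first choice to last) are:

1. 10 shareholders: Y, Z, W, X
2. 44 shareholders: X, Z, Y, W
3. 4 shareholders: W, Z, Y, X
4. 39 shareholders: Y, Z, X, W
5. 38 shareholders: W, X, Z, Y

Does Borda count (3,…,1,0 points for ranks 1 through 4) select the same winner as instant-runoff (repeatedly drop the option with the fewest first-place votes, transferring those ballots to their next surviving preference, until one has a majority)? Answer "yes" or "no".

yes

Borda — scores: Y 195, W 136, X 247, Z 232. Winner: X.
Instant-runoff — R1 Y 49, W 42, X 44, Z 0 (Z out); R2 Y 49, W 42, X 44 (W out); R3 Y 53, X 82 (X winner). Winner: X.
The two methods agree.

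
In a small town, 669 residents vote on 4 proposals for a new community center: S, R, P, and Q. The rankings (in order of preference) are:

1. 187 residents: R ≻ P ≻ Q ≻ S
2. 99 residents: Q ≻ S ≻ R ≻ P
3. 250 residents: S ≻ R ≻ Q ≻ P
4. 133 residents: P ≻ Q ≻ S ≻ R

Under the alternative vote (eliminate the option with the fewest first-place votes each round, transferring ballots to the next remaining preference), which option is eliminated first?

Q

Round 1: S 250, R 187, P 133, Q 99. Eliminate Q.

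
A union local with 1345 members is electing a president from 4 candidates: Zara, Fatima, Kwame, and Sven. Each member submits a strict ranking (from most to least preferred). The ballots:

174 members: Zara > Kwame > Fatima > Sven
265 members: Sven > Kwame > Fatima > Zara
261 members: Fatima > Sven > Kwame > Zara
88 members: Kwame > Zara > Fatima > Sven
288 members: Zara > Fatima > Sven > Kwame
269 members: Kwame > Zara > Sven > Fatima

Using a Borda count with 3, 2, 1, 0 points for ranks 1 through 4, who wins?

Kwame

Zara: 174·3 + 265·0 + 261·0 + 88·2 + 288·3 + 269·2 = 2100
Fatima: 174·1 + 265·1 + 261·3 + 88·1 + 288·2 + 269·0 = 1886
Kwame: 174·2 + 265·2 + 261·1 + 88·3 + 288·0 + 269·3 = 2210
Sven: 174·0 + 265·3 + 261·2 + 88·0 + 288·1 + 269·1 = 1874
Kwame has the highest Borda score (2210).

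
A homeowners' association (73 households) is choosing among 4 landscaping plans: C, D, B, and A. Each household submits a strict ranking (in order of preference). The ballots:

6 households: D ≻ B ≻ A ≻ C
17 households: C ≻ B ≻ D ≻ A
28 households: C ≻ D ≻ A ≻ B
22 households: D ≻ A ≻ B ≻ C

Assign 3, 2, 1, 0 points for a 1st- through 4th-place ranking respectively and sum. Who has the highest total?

D

C: 6·0 + 17·3 + 28·3 + 22·0 = 135
D: 6·3 + 17·1 + 28·2 + 22·3 = 157
B: 6·2 + 17·2 + 28·0 + 22·1 = 68
A: 6·1 + 17·0 + 28·1 + 22·2 = 78
D has the highest Borda score (157).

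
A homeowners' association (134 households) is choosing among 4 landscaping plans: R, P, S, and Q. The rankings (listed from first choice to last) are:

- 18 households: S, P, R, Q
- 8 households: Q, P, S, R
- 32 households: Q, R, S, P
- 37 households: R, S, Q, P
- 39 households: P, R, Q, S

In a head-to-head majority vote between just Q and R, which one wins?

R

Voters preferring Q to R: 40; preferring R to Q: 94.
R wins the head-to-head.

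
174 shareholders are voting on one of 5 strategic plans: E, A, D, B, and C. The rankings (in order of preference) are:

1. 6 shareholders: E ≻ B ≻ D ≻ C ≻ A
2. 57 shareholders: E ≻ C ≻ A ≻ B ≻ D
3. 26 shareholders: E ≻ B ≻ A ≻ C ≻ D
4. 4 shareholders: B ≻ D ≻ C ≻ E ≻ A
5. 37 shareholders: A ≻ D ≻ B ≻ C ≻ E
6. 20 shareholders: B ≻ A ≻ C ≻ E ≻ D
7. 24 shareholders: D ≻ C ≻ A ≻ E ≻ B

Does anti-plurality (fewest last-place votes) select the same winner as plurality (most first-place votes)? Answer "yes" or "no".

no

Anti-plurality — last-place votes: E 37, A 10, D 103, B 24, C 0. Winner: C.
Plurality — first-place votes: E 89, A 37, D 24, B 24, C 0. Winner: E.
The two methods disagree.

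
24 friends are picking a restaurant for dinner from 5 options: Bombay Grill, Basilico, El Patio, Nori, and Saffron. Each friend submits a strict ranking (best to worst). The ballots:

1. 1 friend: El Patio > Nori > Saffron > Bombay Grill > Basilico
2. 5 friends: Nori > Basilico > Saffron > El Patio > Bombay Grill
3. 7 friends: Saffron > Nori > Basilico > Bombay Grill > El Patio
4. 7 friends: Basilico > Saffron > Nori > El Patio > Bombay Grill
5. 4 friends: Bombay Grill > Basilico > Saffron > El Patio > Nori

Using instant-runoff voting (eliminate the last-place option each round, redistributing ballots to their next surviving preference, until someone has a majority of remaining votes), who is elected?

Basilico

Round 1: Bombay Grill 4, Basilico 7, El Patio 1, Nori 5, Saffron 7. Eliminate El Patio.
Round 2: Bombay Grill 4, Basilico 7, Nori 6, Saffron 7. Eliminate Bombay Grill.
Round 3: Basilico 11, Nori 6, Saffron 7. Eliminate Nori.
Round 4: Basilico 16, Saffron 8. Basilico has a majority.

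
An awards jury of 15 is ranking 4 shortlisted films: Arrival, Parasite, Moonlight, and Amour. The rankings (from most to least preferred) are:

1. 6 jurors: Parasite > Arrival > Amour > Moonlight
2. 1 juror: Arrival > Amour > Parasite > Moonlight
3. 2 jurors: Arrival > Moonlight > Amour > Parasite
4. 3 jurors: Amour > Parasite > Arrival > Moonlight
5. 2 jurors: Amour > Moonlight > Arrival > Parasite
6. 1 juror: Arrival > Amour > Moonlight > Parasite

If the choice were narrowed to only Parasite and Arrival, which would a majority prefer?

Voters preferring Parasite to Arrival: 9; preferring Arrival to Parasite: 6.
Parasite wins the head-to-head.

Parasite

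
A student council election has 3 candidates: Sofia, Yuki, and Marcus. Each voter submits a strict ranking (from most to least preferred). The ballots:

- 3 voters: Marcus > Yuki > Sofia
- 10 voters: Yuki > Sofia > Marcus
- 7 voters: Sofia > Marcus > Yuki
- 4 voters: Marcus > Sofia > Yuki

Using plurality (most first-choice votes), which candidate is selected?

First-place votes: Sofia 7, Yuki 10, Marcus 7.
Yuki has the most first-place votes.

Yuki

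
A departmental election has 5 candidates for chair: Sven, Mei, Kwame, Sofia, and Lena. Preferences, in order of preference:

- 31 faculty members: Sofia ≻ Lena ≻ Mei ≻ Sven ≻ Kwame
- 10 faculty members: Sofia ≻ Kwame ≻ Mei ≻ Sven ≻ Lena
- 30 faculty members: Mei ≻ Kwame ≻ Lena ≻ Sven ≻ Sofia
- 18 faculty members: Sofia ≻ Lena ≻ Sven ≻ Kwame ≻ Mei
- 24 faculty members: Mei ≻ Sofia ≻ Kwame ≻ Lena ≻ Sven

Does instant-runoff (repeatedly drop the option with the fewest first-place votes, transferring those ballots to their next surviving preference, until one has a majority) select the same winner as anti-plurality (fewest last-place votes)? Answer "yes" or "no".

no

Instant-runoff — R1 Sven 0, Mei 54, Kwame 0, Sofia 59, Lena 0 (Sofia winner). Winner: Sofia.
Anti-plurality — last-place votes: Sven 24, Mei 18, Kwame 31, Sofia 30, Lena 10. Winner: Lena.
The two methods disagree.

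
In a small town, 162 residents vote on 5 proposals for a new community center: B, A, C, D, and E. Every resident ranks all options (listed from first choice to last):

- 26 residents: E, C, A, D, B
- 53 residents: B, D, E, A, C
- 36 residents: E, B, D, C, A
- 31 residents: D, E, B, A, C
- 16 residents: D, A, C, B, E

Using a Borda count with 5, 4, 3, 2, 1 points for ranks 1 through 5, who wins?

E

B: 26·1 + 53·5 + 36·4 + 31·3 + 16·2 = 560
A: 26·3 + 53·2 + 36·1 + 31·2 + 16·4 = 346
C: 26·4 + 53·1 + 36·2 + 31·1 + 16·3 = 308
D: 26·2 + 53·4 + 36·3 + 31·5 + 16·5 = 607
E: 26·5 + 53·3 + 36·5 + 31·4 + 16·1 = 609
E has the highest Borda score (609).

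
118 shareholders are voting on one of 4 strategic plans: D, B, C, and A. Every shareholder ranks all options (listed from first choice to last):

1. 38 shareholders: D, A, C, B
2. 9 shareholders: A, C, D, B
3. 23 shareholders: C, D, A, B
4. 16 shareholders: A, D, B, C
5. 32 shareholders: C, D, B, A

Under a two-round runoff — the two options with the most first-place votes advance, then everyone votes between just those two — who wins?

C

Round 1 first-place votes: D 38, B 0, C 55, A 25.
C and D advance.
Runoff: C is preferred to D by 64 voters; D by 54.
C wins the runoff.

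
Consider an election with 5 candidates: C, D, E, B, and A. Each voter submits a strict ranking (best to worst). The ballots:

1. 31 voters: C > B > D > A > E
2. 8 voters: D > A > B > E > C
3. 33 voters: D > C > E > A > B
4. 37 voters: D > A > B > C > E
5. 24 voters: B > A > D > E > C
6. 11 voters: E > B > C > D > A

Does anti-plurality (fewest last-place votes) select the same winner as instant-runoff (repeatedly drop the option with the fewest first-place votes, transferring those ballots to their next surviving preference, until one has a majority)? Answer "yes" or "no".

yes

Anti-plurality — last-place votes: C 32, D 0, E 68, B 33, A 11. Winner: D.
Instant-runoff — R1 C 31, D 78, E 11, B 24, A 0 (D winner). Winner: D.
The two methods agree.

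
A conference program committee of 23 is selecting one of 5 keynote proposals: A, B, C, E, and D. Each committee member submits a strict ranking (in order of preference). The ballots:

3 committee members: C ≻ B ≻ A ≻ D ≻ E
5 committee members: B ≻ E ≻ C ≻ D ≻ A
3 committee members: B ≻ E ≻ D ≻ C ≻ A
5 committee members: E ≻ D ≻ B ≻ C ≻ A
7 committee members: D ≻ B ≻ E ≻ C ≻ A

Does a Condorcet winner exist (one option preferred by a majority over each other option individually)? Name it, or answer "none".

Checking pairwise contests:
B beats A 23–0.
D beats B 12–11.
B beats C 20–3.
B beats E 18–5.
E beats D 13–10.
Every option loses at least one head-to-head, so there is no Condorcet winner.

none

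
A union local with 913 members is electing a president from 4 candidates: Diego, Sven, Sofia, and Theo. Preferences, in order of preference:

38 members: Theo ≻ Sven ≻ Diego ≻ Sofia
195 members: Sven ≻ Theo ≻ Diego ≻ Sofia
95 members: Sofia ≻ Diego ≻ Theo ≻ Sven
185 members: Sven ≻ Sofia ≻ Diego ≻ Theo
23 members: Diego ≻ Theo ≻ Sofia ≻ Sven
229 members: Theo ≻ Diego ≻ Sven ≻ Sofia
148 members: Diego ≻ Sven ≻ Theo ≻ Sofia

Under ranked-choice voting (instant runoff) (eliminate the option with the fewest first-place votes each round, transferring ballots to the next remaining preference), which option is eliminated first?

Round 1: Diego 171, Sven 380, Sofia 95, Theo 267. Eliminate Sofia.

Sofia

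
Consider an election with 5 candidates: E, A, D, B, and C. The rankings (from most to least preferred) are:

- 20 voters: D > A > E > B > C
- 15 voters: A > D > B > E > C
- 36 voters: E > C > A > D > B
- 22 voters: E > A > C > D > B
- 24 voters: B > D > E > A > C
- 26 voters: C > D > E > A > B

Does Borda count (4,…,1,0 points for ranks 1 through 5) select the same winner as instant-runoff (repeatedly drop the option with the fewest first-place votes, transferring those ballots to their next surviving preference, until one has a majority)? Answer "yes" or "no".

no

Borda — scores: E 387, A 308, D 333, B 146, C 256. Winner: E.
Instant-runoff — R1 E 58, A 15, D 20, B 24, C 26 (A out); R2 E 58, D 35, B 24, C 26 (B out); R3 E 58, D 59, C 26 (C out); R4 E 58, D 85 (D winner). Winner: D.
The two methods disagree.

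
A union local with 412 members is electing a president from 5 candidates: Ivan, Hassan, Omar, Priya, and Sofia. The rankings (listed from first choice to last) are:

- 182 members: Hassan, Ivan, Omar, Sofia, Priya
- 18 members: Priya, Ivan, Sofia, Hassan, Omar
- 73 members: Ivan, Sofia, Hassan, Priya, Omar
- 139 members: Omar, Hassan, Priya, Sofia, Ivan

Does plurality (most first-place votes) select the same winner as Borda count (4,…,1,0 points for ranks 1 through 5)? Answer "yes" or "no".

yes

Plurality — first-place votes: Ivan 73, Hassan 182, Omar 139, Priya 18, Sofia 0. Winner: Hassan.
Borda — scores: Ivan 892, Hassan 1309, Omar 920, Priya 423, Sofia 576. Winner: Hassan.
The two methods agree.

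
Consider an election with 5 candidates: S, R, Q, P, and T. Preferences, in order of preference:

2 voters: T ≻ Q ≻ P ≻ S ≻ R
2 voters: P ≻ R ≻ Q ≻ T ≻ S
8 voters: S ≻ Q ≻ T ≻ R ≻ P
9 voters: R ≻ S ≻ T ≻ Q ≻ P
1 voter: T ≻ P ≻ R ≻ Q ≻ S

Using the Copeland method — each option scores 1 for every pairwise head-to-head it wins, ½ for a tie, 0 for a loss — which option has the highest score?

S: beats Q, P, and T; loses to R → score 3.
R: beats S, Q, and P; ties T → score 3.5.
Q: beats P; loses to S, R, and T → score 1.
P: loses to S, R, Q, and T → score 0.
T: beats Q and P; ties R; loses to S → score 2.5.
R has the best pairwise record.

R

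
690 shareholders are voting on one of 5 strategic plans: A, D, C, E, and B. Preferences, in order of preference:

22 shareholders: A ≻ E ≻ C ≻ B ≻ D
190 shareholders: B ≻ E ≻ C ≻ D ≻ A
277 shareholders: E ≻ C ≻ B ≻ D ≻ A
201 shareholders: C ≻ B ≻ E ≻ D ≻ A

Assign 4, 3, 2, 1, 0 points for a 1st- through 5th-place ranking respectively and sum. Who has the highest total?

E

A: 22·4 + 190·0 + 277·0 + 201·0 = 88
D: 22·0 + 190·1 + 277·1 + 201·1 = 668
C: 22·2 + 190·2 + 277·3 + 201·4 = 2059
E: 22·3 + 190·3 + 277·4 + 201·2 = 2146
B: 22·1 + 190·4 + 277·2 + 201·3 = 1939
E has the highest Borda score (2146).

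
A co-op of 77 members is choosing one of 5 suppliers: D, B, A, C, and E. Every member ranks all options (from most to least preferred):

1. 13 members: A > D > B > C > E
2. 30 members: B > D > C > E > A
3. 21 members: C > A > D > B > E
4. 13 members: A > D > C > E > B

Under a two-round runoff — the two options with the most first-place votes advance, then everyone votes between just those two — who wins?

A

Round 1 first-place votes: D 0, B 30, A 26, C 21, E 0.
B and A advance.
Runoff: B is preferred to A by 30 voters; A by 47.
A wins the runoff.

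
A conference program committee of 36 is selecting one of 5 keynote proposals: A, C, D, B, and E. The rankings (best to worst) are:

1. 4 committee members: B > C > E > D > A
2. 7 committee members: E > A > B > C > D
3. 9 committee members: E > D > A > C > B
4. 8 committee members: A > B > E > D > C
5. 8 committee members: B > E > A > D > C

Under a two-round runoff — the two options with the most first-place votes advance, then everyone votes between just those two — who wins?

Round 1 first-place votes: A 8, C 0, D 0, B 12, E 16.
E and B advance.
Runoff: E is preferred to B by 16 voters; B by 20.
B wins the runoff.

B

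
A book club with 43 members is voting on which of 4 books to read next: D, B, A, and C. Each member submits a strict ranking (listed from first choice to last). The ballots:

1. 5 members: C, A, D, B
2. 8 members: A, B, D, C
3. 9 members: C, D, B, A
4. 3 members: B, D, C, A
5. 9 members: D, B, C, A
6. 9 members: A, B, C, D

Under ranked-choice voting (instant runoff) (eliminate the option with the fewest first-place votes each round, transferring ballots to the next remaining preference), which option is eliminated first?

Round 1: D 9, B 3, A 17, C 14. Eliminate B.

B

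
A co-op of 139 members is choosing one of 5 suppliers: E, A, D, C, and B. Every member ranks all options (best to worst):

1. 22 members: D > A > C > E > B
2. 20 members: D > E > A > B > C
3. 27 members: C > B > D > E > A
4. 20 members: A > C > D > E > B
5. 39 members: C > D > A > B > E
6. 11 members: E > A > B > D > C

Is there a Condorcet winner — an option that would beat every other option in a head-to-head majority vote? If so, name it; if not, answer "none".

none

Checking pairwise contests:
A beats E 81–58.
D beats A 108–31.
C beats D 86–53.
A beats C 73–66.
E beats B 73–66.
Every option loses at least one head-to-head, so there is no Condorcet winner.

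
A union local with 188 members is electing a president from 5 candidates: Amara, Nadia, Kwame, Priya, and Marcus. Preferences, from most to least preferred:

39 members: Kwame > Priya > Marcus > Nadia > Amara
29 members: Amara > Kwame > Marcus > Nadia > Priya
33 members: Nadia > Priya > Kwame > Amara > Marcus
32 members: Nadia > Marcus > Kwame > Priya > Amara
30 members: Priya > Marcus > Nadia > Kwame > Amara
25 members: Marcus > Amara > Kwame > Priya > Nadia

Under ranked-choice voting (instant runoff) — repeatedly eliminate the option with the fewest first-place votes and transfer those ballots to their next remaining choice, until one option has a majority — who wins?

Round 1: Amara 29, Nadia 65, Kwame 39, Priya 30, Marcus 25. Eliminate Marcus.
Round 2: Amara 54, Nadia 65, Kwame 39, Priya 30. Eliminate Priya.
Round 3: Amara 54, Nadia 95, Kwame 39. Nadia has a majority.

Nadia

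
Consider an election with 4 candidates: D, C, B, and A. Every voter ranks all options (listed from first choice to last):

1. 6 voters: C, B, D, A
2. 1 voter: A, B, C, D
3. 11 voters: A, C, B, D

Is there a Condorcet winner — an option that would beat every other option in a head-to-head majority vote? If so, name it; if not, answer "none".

A vs D: 12–6 for A.
A vs C: 12–6 for A.
A vs B: 12–6 for A.
A beats every other option head-to-head.

A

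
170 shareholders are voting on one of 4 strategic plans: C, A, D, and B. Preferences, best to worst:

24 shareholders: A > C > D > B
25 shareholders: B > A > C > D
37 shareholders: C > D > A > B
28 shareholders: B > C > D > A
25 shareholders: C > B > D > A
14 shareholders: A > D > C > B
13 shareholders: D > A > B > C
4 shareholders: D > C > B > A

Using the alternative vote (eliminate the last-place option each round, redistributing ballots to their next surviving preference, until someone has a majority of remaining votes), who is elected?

Round 1: C 62, A 38, D 17, B 53. Eliminate D.
Round 2: C 66, A 51, B 53. Eliminate A.
Round 3: C 104, B 66. C has a majority.

C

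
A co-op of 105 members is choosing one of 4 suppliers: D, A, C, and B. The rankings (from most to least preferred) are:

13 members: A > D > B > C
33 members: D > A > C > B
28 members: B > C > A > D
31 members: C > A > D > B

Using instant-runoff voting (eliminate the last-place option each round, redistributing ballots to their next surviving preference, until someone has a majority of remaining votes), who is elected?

C

Round 1: D 33, A 13, C 31, B 28. Eliminate A.
Round 2: D 46, C 31, B 28. Eliminate B.
Round 3: D 46, C 59. C has a majority.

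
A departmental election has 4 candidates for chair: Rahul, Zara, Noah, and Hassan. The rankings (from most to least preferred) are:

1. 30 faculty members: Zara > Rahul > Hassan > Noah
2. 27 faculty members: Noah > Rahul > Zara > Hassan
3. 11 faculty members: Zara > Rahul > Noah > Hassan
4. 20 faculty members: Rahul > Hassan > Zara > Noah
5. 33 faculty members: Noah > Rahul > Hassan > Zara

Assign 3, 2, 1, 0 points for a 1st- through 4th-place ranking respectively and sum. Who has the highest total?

Rahul: 30·2 + 27·2 + 11·2 + 20·3 + 33·2 = 262
Zara: 30·3 + 27·1 + 11·3 + 20·1 + 33·0 = 170
Noah: 30·0 + 27·3 + 11·1 + 20·0 + 33·3 = 191
Hassan: 30·1 + 27·0 + 11·0 + 20·2 + 33·1 = 103
Rahul has the highest Borda score (262).

Rahul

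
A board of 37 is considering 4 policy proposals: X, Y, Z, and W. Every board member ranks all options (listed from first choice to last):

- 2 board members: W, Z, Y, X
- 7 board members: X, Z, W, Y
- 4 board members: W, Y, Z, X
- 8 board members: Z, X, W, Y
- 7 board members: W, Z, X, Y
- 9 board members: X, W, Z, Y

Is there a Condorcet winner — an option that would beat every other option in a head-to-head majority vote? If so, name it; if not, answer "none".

Checking pairwise contests:
Z beats X 21–16.
X beats Y 31–6.
W beats Z 22–15.
X beats W 24–13.
Every option loses at least one head-to-head, so there is no Condorcet winner.

none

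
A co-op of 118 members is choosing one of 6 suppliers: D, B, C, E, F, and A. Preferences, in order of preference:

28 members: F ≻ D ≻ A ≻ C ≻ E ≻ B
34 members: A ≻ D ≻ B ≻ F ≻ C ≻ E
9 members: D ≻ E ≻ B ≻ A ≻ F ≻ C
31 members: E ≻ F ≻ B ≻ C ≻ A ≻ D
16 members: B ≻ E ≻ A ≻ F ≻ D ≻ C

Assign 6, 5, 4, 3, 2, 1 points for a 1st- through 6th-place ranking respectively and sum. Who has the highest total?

F

D: 28·5 + 34·5 + 9·6 + 31·1 + 16·2 = 427
B: 28·1 + 34·4 + 9·4 + 31·4 + 16·6 = 420
C: 28·3 + 34·2 + 9·1 + 31·3 + 16·1 = 270
E: 28·2 + 34·1 + 9·5 + 31·6 + 16·5 = 401
F: 28·6 + 34·3 + 9·2 + 31·5 + 16·3 = 491
A: 28·4 + 34·6 + 9·3 + 31·2 + 16·4 = 469
F has the highest Borda score (491).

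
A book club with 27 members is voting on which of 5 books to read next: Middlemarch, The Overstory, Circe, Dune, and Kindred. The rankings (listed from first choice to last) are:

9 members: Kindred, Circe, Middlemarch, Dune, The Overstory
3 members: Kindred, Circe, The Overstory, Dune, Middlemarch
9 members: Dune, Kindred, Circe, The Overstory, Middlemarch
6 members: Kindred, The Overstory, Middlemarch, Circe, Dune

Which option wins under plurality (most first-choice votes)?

Kindred

First-place votes: Middlemarch 0, The Overstory 0, Circe 0, Dune 9, Kindred 18.
Kindred has the most first-place votes.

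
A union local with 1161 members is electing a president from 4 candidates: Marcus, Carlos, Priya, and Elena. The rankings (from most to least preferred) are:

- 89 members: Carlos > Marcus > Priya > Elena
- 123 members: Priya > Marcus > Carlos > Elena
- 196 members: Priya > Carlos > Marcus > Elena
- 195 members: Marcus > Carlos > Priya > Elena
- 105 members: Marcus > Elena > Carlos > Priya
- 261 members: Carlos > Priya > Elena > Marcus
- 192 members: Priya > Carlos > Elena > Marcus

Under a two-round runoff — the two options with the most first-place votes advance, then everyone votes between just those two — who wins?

Round 1 first-place votes: Marcus 300, Carlos 350, Priya 511, Elena 0.
Priya and Carlos advance.
Runoff: Priya is preferred to Carlos by 511 voters; Carlos by 650.
Carlos wins the runoff.

Carlos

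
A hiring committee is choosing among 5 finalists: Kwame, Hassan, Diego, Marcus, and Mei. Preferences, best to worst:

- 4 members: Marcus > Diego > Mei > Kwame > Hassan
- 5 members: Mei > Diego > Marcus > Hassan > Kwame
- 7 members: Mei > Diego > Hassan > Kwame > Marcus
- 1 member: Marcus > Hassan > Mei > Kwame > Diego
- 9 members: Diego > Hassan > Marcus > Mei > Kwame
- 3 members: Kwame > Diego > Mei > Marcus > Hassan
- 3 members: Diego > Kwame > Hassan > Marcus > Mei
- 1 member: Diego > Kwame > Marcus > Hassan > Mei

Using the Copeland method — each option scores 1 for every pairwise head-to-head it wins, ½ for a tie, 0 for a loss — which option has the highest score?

Diego

Kwame: loses to Hassan, Diego, Marcus, and Mei → score 0.
Hassan: beats Kwame and Marcus; loses to Diego and Mei → score 2.
Diego: beats Kwame, Hassan, Marcus, and Mei → score 4.
Marcus: beats Kwame and Mei; loses to Hassan and Diego → score 2.
Mei: beats Kwame and Hassan; loses to Diego and Marcus → score 2.
Diego has the best pairwise record.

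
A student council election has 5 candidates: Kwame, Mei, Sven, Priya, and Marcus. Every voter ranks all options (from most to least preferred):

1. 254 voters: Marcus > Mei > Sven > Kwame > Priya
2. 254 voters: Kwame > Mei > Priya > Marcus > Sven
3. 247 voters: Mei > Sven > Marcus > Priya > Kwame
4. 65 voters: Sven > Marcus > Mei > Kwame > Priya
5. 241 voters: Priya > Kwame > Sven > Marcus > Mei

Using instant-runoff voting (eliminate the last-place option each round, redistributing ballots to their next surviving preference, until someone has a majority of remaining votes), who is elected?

Round 1: Kwame 254, Mei 247, Sven 65, Priya 241, Marcus 254. Eliminate Sven.
Round 2: Kwame 254, Mei 247, Priya 241, Marcus 319. Eliminate Priya.
Round 3: Kwame 495, Mei 247, Marcus 319. Eliminate Mei.
Round 4: Kwame 495, Marcus 566. Marcus has a majority.

Marcus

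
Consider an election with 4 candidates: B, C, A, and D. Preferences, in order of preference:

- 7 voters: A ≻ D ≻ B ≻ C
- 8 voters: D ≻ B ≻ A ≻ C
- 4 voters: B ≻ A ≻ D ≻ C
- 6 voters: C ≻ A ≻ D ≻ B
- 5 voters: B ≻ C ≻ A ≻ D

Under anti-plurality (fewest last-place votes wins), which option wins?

A

Last-place votes: B 6, C 19, A 0, D 5.
A is ranked last by the fewest voters, so A wins.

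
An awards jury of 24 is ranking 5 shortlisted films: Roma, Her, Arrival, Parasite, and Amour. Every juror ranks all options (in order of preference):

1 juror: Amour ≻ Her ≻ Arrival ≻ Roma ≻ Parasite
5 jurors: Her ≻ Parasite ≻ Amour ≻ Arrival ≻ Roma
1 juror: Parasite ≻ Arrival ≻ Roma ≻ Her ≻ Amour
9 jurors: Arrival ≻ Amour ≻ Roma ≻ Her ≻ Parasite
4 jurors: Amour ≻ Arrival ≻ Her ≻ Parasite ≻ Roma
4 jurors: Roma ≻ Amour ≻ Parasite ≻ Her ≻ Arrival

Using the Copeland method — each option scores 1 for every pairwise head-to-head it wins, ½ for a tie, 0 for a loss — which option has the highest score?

Roma: beats Her and Parasite; loses to Arrival and Amour → score 2.
Her: beats Parasite; loses to Roma, Arrival, and Amour → score 1.
Arrival: beats Roma, Her, and Parasite; loses to Amour → score 3.
Parasite: loses to Roma, Her, Arrival, and Amour → score 0.
Amour: beats Roma, Her, Arrival, and Parasite → score 4.
Amour has the best pairwise record.

Amour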